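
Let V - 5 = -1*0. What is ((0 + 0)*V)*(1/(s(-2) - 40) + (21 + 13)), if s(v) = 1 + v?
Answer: 0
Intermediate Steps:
V = 5 (V = 5 - 1*0 = 5 + 0 = 5)
((0 + 0)*V)*(1/(s(-2) - 40) + (21 + 13)) = ((0 + 0)*5)*(1/((1 - 2) - 40) + (21 + 13)) = (0*5)*(1/(-1 - 40) + 34) = 0*(1/(-41) + 34) = 0*(-1/41 + 34) = 0*(1393/41) = 0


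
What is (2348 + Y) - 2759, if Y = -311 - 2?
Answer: -724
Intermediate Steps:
Y = -313
(2348 + Y) - 2759 = (2348 - 313) - 2759 = 2035 - 2759 = -724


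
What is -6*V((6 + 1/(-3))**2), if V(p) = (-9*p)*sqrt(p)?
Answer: 9826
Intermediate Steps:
V(p) = -9*p**(3/2)
-6*V((6 + 1/(-3))**2) = -(-54)*((6 + 1/(-3))**2)**(3/2) = -(-54)*((6 - 1/3)**2)**(3/2) = -(-54)*((17/3)**2)**(3/2) = -(-54)*(289/9)**(3/2) = -(-54)*4913/27 = -6*(-4913/3) = 9826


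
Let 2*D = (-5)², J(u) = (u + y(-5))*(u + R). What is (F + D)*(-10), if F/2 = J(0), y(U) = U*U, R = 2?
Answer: -1125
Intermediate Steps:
y(U) = U²
J(u) = (2 + u)*(25 + u) (J(u) = (u + (-5)²)*(u + 2) = (u + 25)*(2 + u) = (25 + u)*(2 + u) = (2 + u)*(25 + u))
D = 25/2 (D = (½)*(-5)² = (½)*25 = 25/2 ≈ 12.500)
F = 100 (F = 2*(50 + 0² + 27*0) = 2*(50 + 0 + 0) = 2*50 = 100)
(F + D)*(-10) = (100 + 25/2)*(-10) = (225/2)*(-10) = -1125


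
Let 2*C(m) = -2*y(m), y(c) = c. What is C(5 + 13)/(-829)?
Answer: 18/829 ≈ 0.021713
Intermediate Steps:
C(m) = -m (C(m) = (-2*m)/2 = -m)
C(5 + 13)/(-829) = -(5 + 13)/(-829) = -1*18*(-1/829) = -18*(-1/829) = 18/829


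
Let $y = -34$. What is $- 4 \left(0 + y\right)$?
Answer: $136$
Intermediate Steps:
$- 4 \left(0 + y\right) = - 4 \left(0 - 34\right) = \left(-4\right) \left(-34\right) = 136$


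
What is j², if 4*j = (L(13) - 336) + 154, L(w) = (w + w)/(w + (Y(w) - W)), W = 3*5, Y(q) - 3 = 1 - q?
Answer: 257049/121 ≈ 2124.4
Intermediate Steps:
Y(q) = 4 - q (Y(q) = 3 + (1 - q) = 4 - q)
W = 15
L(w) = -2*w/11 (L(w) = (w + w)/(w + ((4 - w) - 1*15)) = (2*w)/(w + ((4 - w) - 15)) = (2*w)/(w + (-11 - w)) = (2*w)/(-11) = (2*w)*(-1/11) = -2*w/11)
j = -507/11 (j = ((-2/11*13 - 336) + 154)/4 = ((-26/11 - 336) + 154)/4 = (-3722/11 + 154)/4 = (¼)*(-2028/11) = -507/11 ≈ -46.091)
j² = (-507/11)² = 257049/121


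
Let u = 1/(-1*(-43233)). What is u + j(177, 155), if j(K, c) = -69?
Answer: -2983076/43233 ≈ -69.000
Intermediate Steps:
u = 1/43233 ≈ 2.3130e-5
u + j(177, 155) = 1/43233 - 69 = -2983076/43233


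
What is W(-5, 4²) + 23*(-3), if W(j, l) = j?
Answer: -74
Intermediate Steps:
W(-5, 4²) + 23*(-3) = -5 + 23*(-3) = -5 - 69 = -74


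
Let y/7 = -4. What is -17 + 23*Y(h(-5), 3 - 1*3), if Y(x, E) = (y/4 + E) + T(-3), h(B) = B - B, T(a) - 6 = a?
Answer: -109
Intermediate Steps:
y = -28 (y = 7*(-4) = -28)
T(a) = 6 + a
h(B) = 0
Y(x, E) = -4 + E (Y(x, E) = (-28/4 + E) + (6 - 3) = (-28*¼ + E) + 3 = (-7 + E) + 3 = -4 + E)
-17 + 23*Y(h(-5), 3 - 1*3) = -17 + 23*(-4 + (3 - 1*3)) = -17 + 23*(-4 + (3 - 3)) = -17 + 23*(-4 + 0) = -17 + 23*(-4) = -17 - 92 = -109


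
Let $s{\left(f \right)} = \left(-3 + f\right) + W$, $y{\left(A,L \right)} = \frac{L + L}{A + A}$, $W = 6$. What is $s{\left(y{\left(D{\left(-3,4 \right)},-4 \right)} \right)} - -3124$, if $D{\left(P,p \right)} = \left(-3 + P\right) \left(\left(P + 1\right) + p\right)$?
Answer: $\frac{9382}{3} \approx 3127.3$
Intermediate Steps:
$D{\left(P,p \right)} = \left(-3 + P\right) \left(1 + P + p\right)$ ($D{\left(P,p \right)} = \left(-3 + P\right) \left(\left(1 + P\right) + p\right) = \left(-3 + P\right) \left(1 + P + p\right)$)
$y{\left(A,L \right)} = \frac{L}{A}$ ($y{\left(A,L \right)} = \frac{2 L}{2 A} = 2 L \frac{1}{2 A} = \frac{L}{A}$)
$s{\left(f \right)} = 3 + f$ ($s{\left(f \right)} = \left(-3 + f\right) + 6 = 3 + f$)
$s{\left(y{\left(D{\left(-3,4 \right)},-4 \right)} \right)} - -3124 = \left(3 - \frac{4}{-3 + \left(-3\right)^{2} - 12 - -6 - 12}\right) - -3124 = \left(3 - \frac{4}{-3 + 9 - 12 + 6 - 12}\right) + 3124 = \left(3 - \frac{4}{-12}\right) + 3124 = \left(3 - - \frac{1}{3}\right) + 3124 = \left(3 + \frac{1}{3}\right) + 3124 = \frac{10}{3} + 3124 = \frac{9382}{3}$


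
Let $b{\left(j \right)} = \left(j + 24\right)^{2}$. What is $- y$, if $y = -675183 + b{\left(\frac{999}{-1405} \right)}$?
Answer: $\frac{1331757457734}{1974025} \approx 6.7464 \cdot 10^{5}$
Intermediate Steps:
$b{\left(j \right)} = \left(24 + j\right)^{2}$
$y = - \frac{1331757457734}{1974025}$ ($y = -675183 + \left(24 + \frac{999}{-1405}\right)^{2} = -675183 + \left(24 + 999 \left(- \frac{1}{1405}\right)\right)^{2} = -675183 + \left(24 - \frac{999}{1405}\right)^{2} = -675183 + \left(\frac{32721}{1405}\right)^{2} = -675183 + \frac{1070663841}{1974025} = - \frac{1331757457734}{1974025} \approx -6.7464 \cdot 10^{5}$)
$- y = \left(-1\right) \left(- \frac{1331757457734}{1974025}\right) = \frac{1331757457734}{1974025}$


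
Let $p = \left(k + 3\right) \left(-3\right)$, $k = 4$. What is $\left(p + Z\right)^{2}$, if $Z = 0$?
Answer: $441$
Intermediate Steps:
$p = -21$ ($p = \left(4 + 3\right) \left(-3\right) = 7 \left(-3\right) = -21$)
$\left(p + Z\right)^{2} = \left(-21 + 0\right)^{2} = \left(-21\right)^{2} = 441$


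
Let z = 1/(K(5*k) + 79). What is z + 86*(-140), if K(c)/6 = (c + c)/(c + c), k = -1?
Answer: -1023399/85 ≈ -12040.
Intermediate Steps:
K(c) = 6 (K(c) = 6*((c + c)/(c + c)) = 6*((2*c)/((2*c))) = 6*((2*c)*(1/(2*c))) = 6*1 = 6)
z = 1/85 (z = 1/(6 + 79) = 1/85 ≈ 0.011765)
z + 86*(-140) = 1/85 + 86*(-140) = 1/85 - 12040 = -1023399/85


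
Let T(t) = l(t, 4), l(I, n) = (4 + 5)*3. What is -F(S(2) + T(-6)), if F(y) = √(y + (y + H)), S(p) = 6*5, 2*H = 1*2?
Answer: -√115 ≈ -10.724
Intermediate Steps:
H = 1 (H = (1*2)/2 = (½)*2 = 1)
l(I, n) = 27 (l(I, n) = 9*3 = 27)
T(t) = 27
S(p) = 30
F(y) = √(1 + 2*y) (F(y) = √(y + (y + 1)) = √(y + (1 + y)) = √(1 + 2*y))
-F(S(2) + T(-6)) = -√(1 + 2*(30 + 27)) = -√(1 + 2*57) = -√(1 + 114) = -√115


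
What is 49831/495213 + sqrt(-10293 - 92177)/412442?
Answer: 49831/495213 + I*sqrt(102470)/412442 ≈ 0.10063 + 0.00077613*I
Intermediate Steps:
49831/495213 + sqrt(-10293 - 92177)/412442 = 49831*(1/495213) + sqrt(-102470)*(1/412442) = 49831/495213 + (I*sqrt(102470))*(1/412442) = 49831/495213 + I*sqrt(102470)/412442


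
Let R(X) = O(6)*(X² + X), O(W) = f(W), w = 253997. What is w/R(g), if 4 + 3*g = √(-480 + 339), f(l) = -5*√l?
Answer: -761991*I*√6/(-1370*I + 50*√141) ≈ 1147.0 - 497.07*I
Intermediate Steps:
O(W) = -5*√W
g = -4/3 + I*√141/3 (g = -4/3 + √(-480 + 339)/3 = -4/3 + √(-141)/3 = -4/3 + (I*√141)/3 = -4/3 + I*√141/3 ≈ -1.3333 + 3.9581*I)
R(X) = -5*√6*(X + X²) (R(X) = (-5*√6)*(X² + X) = (-5*√6)*(X + X²) = -5*√6*(X + X²))
w/R(g) = 253997/((-5*(-4/3 + I*√141/3)*√6*(1 + (-4/3 + I*√141/3)))) = 253997/((-5*(-4/3 + I*√141/3)*√6*(-⅓ + I*√141/3))) = 253997/((-5*√6*(-4/3 + I*√141/3)*(-⅓ + I*√141/3))) = 253997*(-√6/(30*(-4/3 + I*√141/3)*(-⅓ + I*√141/3))) = -253997*√6/(30*(-4/3 + I*√141/3)*(-⅓ + I*√141/3))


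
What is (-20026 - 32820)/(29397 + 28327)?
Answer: -26423/28862 ≈ -0.91549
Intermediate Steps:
(-20026 - 32820)/(29397 + 28327) = -52846/57724 = -52846*1/57724 = -26423/28862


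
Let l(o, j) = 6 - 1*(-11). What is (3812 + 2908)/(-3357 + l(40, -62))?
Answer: -336/167 ≈ -2.0120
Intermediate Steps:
l(o, j) = 17 (l(o, j) = 6 + 11 = 17)
(3812 + 2908)/(-3357 + l(40, -62)) = (3812 + 2908)/(-3357 + 17) = 6720/(-3340) = 6720*(-1/3340) = -336/167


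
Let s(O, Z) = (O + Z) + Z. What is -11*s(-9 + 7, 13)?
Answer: -264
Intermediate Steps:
s(O, Z) = O + 2*Z
-11*s(-9 + 7, 13) = -11*((-9 + 7) + 2*13) = -11*(-2 + 26) = -11*24 = -264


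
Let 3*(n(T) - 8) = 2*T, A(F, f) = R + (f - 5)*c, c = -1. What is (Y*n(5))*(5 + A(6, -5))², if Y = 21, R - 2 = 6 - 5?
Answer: 77112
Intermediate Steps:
R = 3 (R = 2 + (6 - 5) = 2 + 1 = 3)
A(F, f) = 8 - f (A(F, f) = 3 + (f - 5)*(-1) = 3 + (-5 + f)*(-1) = 3 + (5 - f) = 8 - f)
n(T) = 8 + 2*T/3 (n(T) = 8 + (2*T)/3 = 8 + 2*T/3)
(Y*n(5))*(5 + A(6, -5))² = (21*(8 + (⅔)*5))*(5 + (8 - 1*(-5)))² = (21*(8 + 10/3))*(5 + (8 + 5))² = (21*(34/3))*(5 + 13)² = 238*18² = 238*324 = 77112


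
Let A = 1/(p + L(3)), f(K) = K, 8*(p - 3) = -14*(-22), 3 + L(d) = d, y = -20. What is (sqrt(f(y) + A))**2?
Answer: -1658/83 ≈ -19.976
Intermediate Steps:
L(d) = -3 + d
p = 83/2 (p = 3 + (-14*(-22))/8 = 3 + (1/8)*308 = 3 + 77/2 = 83/2 ≈ 41.500)
A = 2/83 (A = 1/(83/2 + (-3 + 3)) = 1/(83/2 + 0) = 1/(83/2) = 2/83 ≈ 0.024096)
(sqrt(f(y) + A))**2 = (sqrt(-20 + 2/83))**2 = (sqrt(-1658/83))**2 = (I*sqrt(137614)/83)**2 = -1658/83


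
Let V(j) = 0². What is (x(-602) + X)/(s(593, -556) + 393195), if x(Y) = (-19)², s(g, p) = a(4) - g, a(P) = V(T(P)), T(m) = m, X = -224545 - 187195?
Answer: -411379/392602 ≈ -1.0478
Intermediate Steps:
X = -411740
V(j) = 0
a(P) = 0
s(g, p) = -g (s(g, p) = 0 - g = -g)
x(Y) = 361
(x(-602) + X)/(s(593, -556) + 393195) = (361 - 411740)/(-1*593 + 393195) = -411379/(-593 + 393195) = -411379/392602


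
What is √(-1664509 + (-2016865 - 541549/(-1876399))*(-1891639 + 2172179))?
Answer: I*√1992155446950820131968869/1876399 ≈ 7.5221e+5*I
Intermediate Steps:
√(-1664509 + (-2016865 - 541549/(-1876399))*(-1891639 + 2172179)) = √(-1664509 + (-2016865 - 541549*(-1/1876399))*280540) = √(-1664509 + (-2016865 + 541549/1876399)*280540) = √(-1664509 - 3784442927586/1876399*280540) = √(-1664509 - 1061687618904976440/1876399) = √(-1061690742187999531/1876399) = I*√1992155446950820131968869/1876399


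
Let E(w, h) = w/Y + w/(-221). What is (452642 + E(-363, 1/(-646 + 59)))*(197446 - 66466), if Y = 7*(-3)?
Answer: 91720900406880/1547 ≈ 5.9290e+10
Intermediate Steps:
Y = -21
E(w, h) = -242*w/4641 (E(w, h) = w/(-21) + w/(-221) = w*(-1/21) + w*(-1/221) = -w/21 - w/221 = -242*w/4641)
(452642 + E(-363, 1/(-646 + 59)))*(197446 - 66466) = (452642 - 242/4641*(-363))*(197446 - 66466) = (452642 + 29282/1547)*130980 = (700266456/1547)*130980 = 91720900406880/1547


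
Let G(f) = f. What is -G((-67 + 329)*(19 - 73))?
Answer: 14148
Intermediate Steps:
-G((-67 + 329)*(19 - 73)) = -(-67 + 329)*(19 - 73) = -262*(-54) = -1*(-14148) = 14148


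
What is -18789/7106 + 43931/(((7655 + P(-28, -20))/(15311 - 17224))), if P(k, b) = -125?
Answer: -149332435622/13377045 ≈ -11163.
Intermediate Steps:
-18789/7106 + 43931/(((7655 + P(-28, -20))/(15311 - 17224))) = -18789/7106 + 43931/(((7655 - 125)/(15311 - 17224))) = -18789*1/7106 + 43931/((7530/(-1913))) = -18789/7106 + 43931/((7530*(-1/1913))) = -18789/7106 + 43931/(-7530/1913) = -18789/7106 + 43931*(-1913/7530) = -18789/7106 - 84040003/7530 = -149332435622/13377045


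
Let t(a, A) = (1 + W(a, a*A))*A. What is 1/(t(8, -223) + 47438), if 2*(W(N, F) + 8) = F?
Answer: 1/247915 ≈ 4.0336e-6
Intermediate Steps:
W(N, F) = -8 + F/2
t(a, A) = A*(-7 + A*a/2) (t(a, A) = (1 + (-8 + (a*A)/2))*A = (1 + (-8 + (A*a)/2))*A = (1 + (-8 + A*a/2))*A = (-7 + A*a/2)*A = A*(-7 + A*a/2))
1/(t(8, -223) + 47438) = 1/((1/2)*(-223)*(-14 - 223*8) + 47438) = 1/((1/2)*(-223)*(-14 - 1784) + 47438) = 1/((1/2)*(-223)*(-1798) + 47438) = 1/(200477 + 47438) = 1/247915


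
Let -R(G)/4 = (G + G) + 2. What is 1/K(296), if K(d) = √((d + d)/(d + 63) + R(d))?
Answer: -I*√76502182/426196 ≈ -0.020522*I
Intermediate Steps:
R(G) = -8 - 8*G (R(G) = -4*((G + G) + 2) = -4*(2*G + 2) = -4*(2 + 2*G) = -8 - 8*G)
K(d) = √(-8 - 8*d + 2*d/(63 + d)) (K(d) = √((d + d)/(d + 63) + (-8 - 8*d)) = √((2*d)/(63 + d) + (-8 - 8*d)) = √(2*d/(63 + d) + (-8 - 8*d)) = √(-8 - 8*d + 2*d/(63 + d)))
1/K(296) = 1/(√2*√(-4 - 4*296 + 296/(63 + 296))) = 1/(√2*√(-4 - 1184 + 296/359)) = 1/(√2*√(-426196/359)) = 1/(√2*(2*I*√38251091/359)) = 1/(2*I*√76502182/359) = -I*√76502182/426196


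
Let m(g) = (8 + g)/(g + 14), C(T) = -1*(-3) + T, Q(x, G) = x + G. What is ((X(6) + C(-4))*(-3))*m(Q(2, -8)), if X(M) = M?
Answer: -15/4 ≈ -3.7500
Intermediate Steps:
Q(x, G) = G + x
C(T) = 3 + T
m(g) = (8 + g)/(14 + g)
((X(6) + C(-4))*(-3))*m(Q(2, -8)) = ((6 + (3 - 4))*(-3))*((8 + (-8 + 2))/(14 + (-8 + 2))) = ((6 - 1)*(-3))*((8 - 6)/(14 - 6)) = (5*(-3))*(2/8) = -15*2/8 = -15*1/4 = -15/4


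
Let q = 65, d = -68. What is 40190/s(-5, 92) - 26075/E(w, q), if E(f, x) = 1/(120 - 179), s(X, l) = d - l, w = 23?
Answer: 24610781/16 ≈ 1.5382e+6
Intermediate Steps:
s(X, l) = -68 - l
E(f, x) = -1/59 (E(f, x) = 1/(-59) = -1/59)
40190/s(-5, 92) - 26075/E(w, q) = 40190/(-68 - 1*92) - 26075/(-1/59) = 40190/(-68 - 92) - 26075*(-59) = 40190/(-160) + 1538425 = 40190*(-1/160) + 1538425 = -4019/16 + 1538425 = 24610781/16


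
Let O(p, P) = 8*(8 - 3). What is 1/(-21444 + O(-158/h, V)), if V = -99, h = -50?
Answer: -1/21404 ≈ -4.6720e-5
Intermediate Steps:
O(p, P) = 40 (O(p, P) = 8*5 = 40)
1/(-21444 + O(-158/h, V)) = 1/(-21444 + 40) = 1/(-21404) = -1/21404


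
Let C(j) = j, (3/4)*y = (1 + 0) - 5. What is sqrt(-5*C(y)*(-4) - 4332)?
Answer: 2*I*sqrt(9987)/3 ≈ 66.623*I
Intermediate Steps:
y = -16/3 (y = 4*((1 + 0) - 5)/3 = 4*(1 - 5)/3 = (4/3)*(-4) = -16/3 ≈ -5.3333)
sqrt(-5*C(y)*(-4) - 4332) = sqrt(-5*(-16/3)*(-4) - 4332) = sqrt((80/3)*(-4) - 4332) = sqrt(-320/3 - 4332) = sqrt(-13316/3) = 2*I*sqrt(9987)/3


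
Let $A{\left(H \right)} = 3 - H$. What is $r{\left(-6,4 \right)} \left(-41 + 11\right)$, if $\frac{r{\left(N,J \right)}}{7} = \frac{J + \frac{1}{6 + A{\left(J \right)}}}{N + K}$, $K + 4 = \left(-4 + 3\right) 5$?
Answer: $\frac{294}{5} \approx 58.8$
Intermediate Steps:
$K = -9$ ($K = -4 + \left(-4 + 3\right) 5 = -4 - 5 = -9$)
$r{\left(N,J \right)} = \frac{7 \left(J + \frac{1}{9 - J}\right)}{-9 + N}$ ($r{\left(N,J \right)} = 7 \frac{J + \frac{1}{6 - \left(-3 + J\right)}}{N - 9} = 7 \frac{J + \frac{1}{9 - J}}{-9 + N} = \frac{7 \left(J + \frac{1}{9 - J}\right)}{-9 + N}$)
$r{\left(-6,4 \right)} \left(-41 + 11\right) = \frac{7 \left(-1 + 4^{2} - 36\right)}{81 - 36 - -54 + 4 \left(-6\right)} \left(-41 + 11\right) = \frac{7 \left(-1 + 16 - 36\right)}{81 - 36 + 54 - 24} \left(-30\right) = 7 \cdot \frac{1}{75} \left(-21\right) \left(-30\right) = \left(- \frac{49}{25}\right) \left(-30\right) = \frac{294}{5}$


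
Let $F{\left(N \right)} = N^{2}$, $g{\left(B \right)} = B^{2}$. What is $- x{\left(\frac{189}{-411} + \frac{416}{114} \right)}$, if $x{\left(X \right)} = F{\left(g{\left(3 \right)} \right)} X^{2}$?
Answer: $- \frac{5582331225}{6775609} \approx -823.89$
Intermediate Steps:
$x{\left(X \right)} = 81 X^{2}$ ($x{\left(X \right)} = \left(3^{2}\right)^{2} X^{2} = 9^{2} X^{2} = 81 X^{2}$)
$- x{\left(\frac{189}{-411} + \frac{416}{114} \right)} = - 81 \left(\frac{189}{-411} + \frac{416}{114}\right)^{2} = - 81 \left(189 \left(- \frac{1}{411}\right) + 416 \cdot \frac{1}{114}\right)^{2} = - 81 \left(- \frac{63}{137} + \frac{208}{57}\right)^{2} = - 81 \left(\frac{24905}{7809}\right)^{2} = - \frac{81 \cdot 620259025}{60980481} = \left(-1\right) \frac{5582331225}{6775609} = - \frac{5582331225}{6775609}$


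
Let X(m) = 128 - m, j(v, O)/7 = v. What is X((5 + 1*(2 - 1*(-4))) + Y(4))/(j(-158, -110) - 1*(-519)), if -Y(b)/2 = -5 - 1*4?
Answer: -99/587 ≈ -0.16865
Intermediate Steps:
j(v, O) = 7*v
Y(b) = 18 (Y(b) = -2*(-5 - 1*4) = -2*(-5 - 4) = -2*(-9) = 18)
X((5 + 1*(2 - 1*(-4))) + Y(4))/(j(-158, -110) - 1*(-519)) = (128 - ((5 + 1*(2 - 1*(-4))) + 18))/(7*(-158) - 1*(-519)) = (128 - ((5 + 1*(2 + 4)) + 18))/(-1106 + 519) = (128 - ((5 + 1*6) + 18))/(-587) = (128 - ((5 + 6) + 18))*(-1/587) = (128 - (11 + 18))*(-1/587) = (128 - 1*29)*(-1/587) = (128 - 29)*(-1/587) = 99*(-1/587) = -99/587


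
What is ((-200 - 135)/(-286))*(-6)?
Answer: -1005/143 ≈ -7.0280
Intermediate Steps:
((-200 - 135)/(-286))*(-6) = -335*(-1/286)*(-6) = (335/286)*(-6) = -1005/143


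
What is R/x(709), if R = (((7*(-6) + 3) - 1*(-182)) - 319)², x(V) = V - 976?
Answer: -30976/267 ≈ -116.02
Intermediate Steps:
x(V) = -976 + V
R = 30976 (R = (((-42 + 3) + 182) - 319)² = ((-39 + 182) - 319)² = (143 - 319)² = (-176)² = 30976)
R/x(709) = 30976/(-976 + 709) = 30976/(-267) = 30976*(-1/267) = -30976/267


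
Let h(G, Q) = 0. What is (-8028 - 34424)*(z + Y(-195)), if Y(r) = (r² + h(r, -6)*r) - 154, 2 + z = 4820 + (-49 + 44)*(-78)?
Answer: -1828789708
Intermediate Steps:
z = 5208 (z = -2 + (4820 + (-49 + 44)*(-78)) = -2 + (4820 - 5*(-78)) = -2 + (4820 + 390) = -2 + 5210 = 5208)
Y(r) = -154 + r² (Y(r) = (r² + 0*r) - 154 = (r² + 0) - 154 = r² - 154 = -154 + r²)
(-8028 - 34424)*(z + Y(-195)) = (-8028 - 34424)*(5208 + (-154 + (-195)²)) = -42452*(5208 + (-154 + 38025)) = -42452*(5208 + 37871) = -42452*43079 = -1828789708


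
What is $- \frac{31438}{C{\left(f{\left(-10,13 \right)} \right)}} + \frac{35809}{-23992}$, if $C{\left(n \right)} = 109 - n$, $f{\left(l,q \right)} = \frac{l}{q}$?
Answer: $- \frac{9856485891}{34236584} \approx -287.89$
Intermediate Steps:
$- \frac{31438}{C{\left(f{\left(-10,13 \right)} \right)}} + \frac{35809}{-23992} = - \frac{31438}{109 - - \frac{10}{13}} + \frac{35809}{-23992} = - \frac{31438}{109 - \left(-10\right) \frac{1}{13}} + 35809 \left(- \frac{1}{23992}\right) = - \frac{31438}{109 - - \frac{10}{13}} - \frac{35809}{23992} = - \frac{31438}{109 + \frac{10}{13}} - \frac{35809}{23992} = - \frac{31438}{\frac{1427}{13}} - \frac{35809}{23992} = \left(-31438\right) \frac{13}{1427} - \frac{35809}{23992} = - \frac{408694}{1427} - \frac{35809}{23992} = - \frac{9856485891}{34236584}$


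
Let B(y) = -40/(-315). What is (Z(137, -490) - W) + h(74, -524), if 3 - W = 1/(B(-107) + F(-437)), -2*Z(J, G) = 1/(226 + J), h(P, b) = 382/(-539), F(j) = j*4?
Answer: -7267840595/1958633292 ≈ -3.7107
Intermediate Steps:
B(y) = 8/63 (B(y) = -40*(-1/315) = 8/63)
F(j) = 4*j
h(P, b) = -382/539 (h(P, b) = 382*(-1/539) = -382/539)
Z(J, G) = -1/(2*(226 + J))
W = 330411/110116 (W = 3 - 1/(8/63 + 4*(-437)) = 3 - 1/(8/63 - 1748) = 3 - 1/(-110116/63) = 3 - 1*(-63/110116) = 3 + 63/110116 = 330411/110116 ≈ 3.0006)
(Z(137, -490) - W) + h(74, -524) = (-1/(452 + 2*137) - 1*330411/110116) - 382/539 = (-1/(452 + 274) - 330411/110116) - 382/539 = (-1/726 - 330411/110116) - 382/539 = -119994251/39972108 - 382/539 = -7267840595/1958633292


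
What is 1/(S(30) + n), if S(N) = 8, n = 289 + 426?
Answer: 1/723 ≈ 0.0013831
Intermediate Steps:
n = 715
1/(S(30) + n) = 1/(8 + 715) = 1/723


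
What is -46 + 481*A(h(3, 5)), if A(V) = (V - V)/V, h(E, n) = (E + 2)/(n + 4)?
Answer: -46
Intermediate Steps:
h(E, n) = (2 + E)/(4 + n)
A(V) = 0 (A(V) = 0/V = 0)
-46 + 481*A(h(3, 5)) = -46 + 481*0 = -46 + 0 = -46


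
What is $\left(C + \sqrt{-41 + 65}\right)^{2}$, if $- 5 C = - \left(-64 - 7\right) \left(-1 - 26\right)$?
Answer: $\frac{3675489}{25} + \frac{7668 \sqrt{6}}{5} \approx 1.5078 \cdot 10^{5}$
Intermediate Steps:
$C = \frac{1917}{5}$ ($C = - \frac{\left(-1\right) \left(-64 - 7\right) \left(-1 - 26\right)}{5} = - \frac{\left(-1\right) \left(\left(-71\right) \left(-27\right)\right)}{5} = - \frac{\left(-1\right) 1917}{5} = \left(- \frac{1}{5}\right) \left(-1917\right) = \frac{1917}{5} \approx 383.4$)
$\left(C + \sqrt{-41 + 65}\right)^{2} = \left(\frac{1917}{5} + \sqrt{-41 + 65}\right)^{2} = \left(\frac{1917}{5} + \sqrt{24}\right)^{2} = \left(\frac{1917}{5} + 2 \sqrt{6}\right)^{2}$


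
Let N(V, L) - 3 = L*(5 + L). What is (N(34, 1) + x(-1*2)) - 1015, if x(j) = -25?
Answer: -1031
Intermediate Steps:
N(V, L) = 3 + L*(5 + L)
(N(34, 1) + x(-1*2)) - 1015 = ((3 + 1**2 + 5*1) - 25) - 1015 = ((3 + 1 + 5) - 25) - 1015 = (9 - 25) - 1015 = -16 - 1015 = -1031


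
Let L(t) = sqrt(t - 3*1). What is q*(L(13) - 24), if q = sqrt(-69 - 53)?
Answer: I*sqrt(122)*(-24 + sqrt(10)) ≈ -230.16*I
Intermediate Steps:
L(t) = sqrt(-3 + t) (L(t) = sqrt(t - 3) = sqrt(-3 + t))
q = I*sqrt(122) (q = sqrt(-122) = I*sqrt(122) ≈ 11.045*I)
q*(L(13) - 24) = (I*sqrt(122))*(sqrt(-3 + 13) - 24) = (I*sqrt(122))*(sqrt(10) - 24) = (I*sqrt(122))*(-24 + sqrt(10)) = I*sqrt(122)*(-24 + sqrt(10))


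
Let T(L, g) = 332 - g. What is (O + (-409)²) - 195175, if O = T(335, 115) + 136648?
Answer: 108971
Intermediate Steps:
O = 136865 (O = (332 - 1*115) + 136648 = (332 - 115) + 136648 = 217 + 136648 = 136865)
(O + (-409)²) - 195175 = (136865 + (-409)²) - 195175 = (136865 + 167281) - 195175 = 304146 - 195175 = 108971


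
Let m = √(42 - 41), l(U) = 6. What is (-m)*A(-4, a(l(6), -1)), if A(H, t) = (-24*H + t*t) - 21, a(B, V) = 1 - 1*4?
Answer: -84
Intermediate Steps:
a(B, V) = -3 (a(B, V) = 1 - 4 = -3)
m = 1 (m = √1 = 1)
A(H, t) = -21 + t² - 24*H (A(H, t) = (-24*H + t²) - 21 = (t² - 24*H) - 21 = -21 + t² - 24*H)
(-m)*A(-4, a(l(6), -1)) = (-1*1)*(-21 + (-3)² - 24*(-4)) = -(-21 + 9 + 96) = -1*84 = -84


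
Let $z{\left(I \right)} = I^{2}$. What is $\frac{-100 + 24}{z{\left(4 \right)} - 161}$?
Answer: $\frac{76}{145} \approx 0.52414$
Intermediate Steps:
$\frac{-100 + 24}{z{\left(4 \right)} - 161} = \frac{-100 + 24}{4^{2} - 161} = - \frac{76}{16 - 161} = - \frac{76}{-145} = \left(-76\right) \left(- \frac{1}{145}\right) = \frac{76}{145}$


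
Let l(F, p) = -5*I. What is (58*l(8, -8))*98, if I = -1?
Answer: 28420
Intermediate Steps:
l(F, p) = 5 (l(F, p) = -5*(-1) = 5)
(58*l(8, -8))*98 = (58*5)*98 = 290*98 = 28420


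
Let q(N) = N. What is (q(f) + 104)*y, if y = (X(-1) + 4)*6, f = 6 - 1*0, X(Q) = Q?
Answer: 1980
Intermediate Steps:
f = 6 (f = 6 + 0 = 6)
y = 18 (y = (-1 + 4)*6 = 3*6 = 18)
(q(f) + 104)*y = (6 + 104)*18 = 110*18 = 1980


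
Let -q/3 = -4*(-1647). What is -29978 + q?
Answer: -49742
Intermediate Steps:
q = -19764 (q = -(-12)*(-1647) = -3*6588 = -19764)
-29978 + q = -29978 - 19764 = -49742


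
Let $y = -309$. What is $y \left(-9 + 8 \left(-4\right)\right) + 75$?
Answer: $12744$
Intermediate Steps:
$y \left(-9 + 8 \left(-4\right)\right) + 75 = - 309 \left(-9 + 8 \left(-4\right)\right) + 75 = - 309 \left(-9 - 32\right) + 75 = \left(-309\right) \left(-41\right) + 75 = 12669 + 75 = 12744$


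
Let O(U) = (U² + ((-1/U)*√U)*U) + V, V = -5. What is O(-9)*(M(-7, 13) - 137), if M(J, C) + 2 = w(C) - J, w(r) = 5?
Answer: -9652 + 381*I ≈ -9652.0 + 381.0*I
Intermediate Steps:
O(U) = -5 + U² - √U (O(U) = (U² + ((-1/U)*√U)*U) - 5 = (U² + (-1/√U)*U) - 5 = (U² - √U) - 5 = -5 + U² - √U)
M(J, C) = 3 - J (M(J, C) = -2 + (5 - J) = 3 - J)
O(-9)*(M(-7, 13) - 137) = (-5 + (-9)² - √(-9))*((3 - 1*(-7)) - 137) = (-5 + 81 - 3*I)*((3 + 7) - 137) = (-5 + 81 - 3*I)*(10 - 137) = (76 - 3*I)*(-127) = -9652 + 381*I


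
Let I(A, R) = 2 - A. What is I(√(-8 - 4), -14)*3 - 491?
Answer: -485 - 6*I*√3 ≈ -485.0 - 10.392*I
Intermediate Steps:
I(√(-8 - 4), -14)*3 - 491 = (2 - √(-8 - 4))*3 - 491 = (2 - √(-12))*3 - 491 = (2 - 2*I*√3)*3 - 491 = (6 - 6*I*√3) - 491 = -485 - 6*I*√3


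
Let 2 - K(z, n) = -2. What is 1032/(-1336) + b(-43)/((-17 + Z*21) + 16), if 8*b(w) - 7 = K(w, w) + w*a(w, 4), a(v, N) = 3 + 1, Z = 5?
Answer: -134215/138944 ≈ -0.96596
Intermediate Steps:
K(z, n) = 4 (K(z, n) = 2 - 1*(-2) = 2 + 2 = 4)
a(v, N) = 4
b(w) = 11/8 + w/2 (b(w) = 7/8 + (4 + w*4)/8 = 7/8 + (4 + 4*w)/8 = 7/8 + (1/2 + w/2) = 11/8 + w/2)
1032/(-1336) + b(-43)/((-17 + Z*21) + 16) = 1032/(-1336) + (11/8 + (1/2)*(-43))/((-17 + 5*21) + 16) = 1032*(-1/1336) + (11/8 - 43/2)/((-17 + 105) + 16) = -129/167 - 161/(8*(88 + 16)) = -129/167 - 161/8/104 = -129/167 - 161/8*1/104 = -129/167 - 161/832 = -134215/138944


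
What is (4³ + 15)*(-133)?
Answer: -10507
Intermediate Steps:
(4³ + 15)*(-133) = (64 + 15)*(-133) = 79*(-133) = -10507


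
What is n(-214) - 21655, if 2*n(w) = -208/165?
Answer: -3573179/165 ≈ -21656.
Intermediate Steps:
n(w) = -104/165 (n(w) = (-208/165)/2 = (-208*1/165)/2 = (1/2)*(-208/165) = -104/165)
n(-214) - 21655 = -104/165 - 21655 = -3573179/165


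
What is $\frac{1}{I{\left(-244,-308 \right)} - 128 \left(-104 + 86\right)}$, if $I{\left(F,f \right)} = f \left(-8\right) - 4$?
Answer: $\frac{1}{4764} \approx 0.00020991$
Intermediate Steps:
$I{\left(F,f \right)} = -4 - 8 f$ ($I{\left(F,f \right)} = - 8 f - 4 = -4 - 8 f$)
$\frac{1}{I{\left(-244,-308 \right)} - 128 \left(-104 + 86\right)} = \frac{1}{\left(-4 - -2464\right) - 128 \left(-104 + 86\right)} = \frac{1}{\left(-4 + 2464\right) - -2304} = \frac{1}{2460 + 2304} = \frac{1}{4764}$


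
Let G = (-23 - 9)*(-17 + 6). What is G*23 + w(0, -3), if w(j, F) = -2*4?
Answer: 8088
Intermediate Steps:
w(j, F) = -8
G = 352 (G = -32*(-11) = 352)
G*23 + w(0, -3) = 352*23 - 8 = 8096 - 8 = 8088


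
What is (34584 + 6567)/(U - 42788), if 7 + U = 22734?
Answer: -13717/6687 ≈ -2.0513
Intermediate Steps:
U = 22727 (U = -7 + 22734 = 22727)
(34584 + 6567)/(U - 42788) = (34584 + 6567)/(22727 - 42788) = 41151/(-20061) = 41151*(-1/20061) = -13717/6687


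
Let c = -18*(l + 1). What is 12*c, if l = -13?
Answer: 2592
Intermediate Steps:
c = 216 (c = -18*(-13 + 1) = -18*(-12) = 216)
12*c = 12*216 = 2592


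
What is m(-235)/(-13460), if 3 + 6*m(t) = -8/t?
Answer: 697/18978600 ≈ 3.6726e-5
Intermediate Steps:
m(t) = -½ - 4/(3*t) (m(t) = -½ + (-8/t)/6 = -½ - 4/(3*t))
m(-235)/(-13460) = ((⅙)*(-8 - 3*(-235))/(-235))/(-13460) = ((⅙)*(-1/235)*(-8 + 705))*(-1/13460) = ((⅙)*(-1/235)*697)*(-1/13460) = -697/1410*(-1/13460) = 697/18978600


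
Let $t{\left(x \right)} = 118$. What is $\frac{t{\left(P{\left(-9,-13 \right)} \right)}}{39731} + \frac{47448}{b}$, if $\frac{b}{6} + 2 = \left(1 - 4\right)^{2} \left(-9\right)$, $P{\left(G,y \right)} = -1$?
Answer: $- \frac{314182954}{3297673} \approx -95.274$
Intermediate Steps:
$b = -498$ ($b = -12 + 6 \left(1 - 4\right)^{2} \left(-9\right) = -12 + 6 \left(-3\right)^{2} \left(-9\right) = -12 + 6 \cdot 9 \left(-9\right) = -12 + 6 \left(-81\right) = -12 - 486 = -498$)
$\frac{t{\left(P{\left(-9,-13 \right)} \right)}}{39731} + \frac{47448}{b} = \frac{118}{39731} + \frac{47448}{-498} = 118 \cdot \frac{1}{39731} + 47448 \left(- \frac{1}{498}\right) = \frac{118}{39731} - \frac{7908}{83} = - \frac{314182954}{3297673}$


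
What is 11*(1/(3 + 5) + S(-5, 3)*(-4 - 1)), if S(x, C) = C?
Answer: -1309/8 ≈ -163.63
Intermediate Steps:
11*(1/(3 + 5) + S(-5, 3)*(-4 - 1)) = 11*(1/(3 + 5) + 3*(-4 - 1)) = 11*(1/8 + 3*(-5)) = 11*(1/8 - 15) = 11*(-119/8) = -1309/8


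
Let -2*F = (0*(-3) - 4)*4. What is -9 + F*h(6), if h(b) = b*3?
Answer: 135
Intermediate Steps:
h(b) = 3*b
F = 8 (F = -(0*(-3) - 4)*4/2 = -(0 - 4)*4/2 = -(-2)*4 = -½*(-16) = 8)
-9 + F*h(6) = -9 + 8*(3*6) = -9 + 8*18 = -9 + 144 = 135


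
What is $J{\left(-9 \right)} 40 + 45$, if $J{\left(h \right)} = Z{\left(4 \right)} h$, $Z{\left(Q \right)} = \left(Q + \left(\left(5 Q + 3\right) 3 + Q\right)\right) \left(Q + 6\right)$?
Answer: $-277155$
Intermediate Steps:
$Z{\left(Q \right)} = \left(6 + Q\right) \left(9 + 17 Q\right)$ ($Z{\left(Q \right)} = \left(Q + \left(\left(3 + 5 Q\right) 3 + Q\right)\right) \left(6 + Q\right) = \left(Q + \left(\left(9 + 15 Q\right) + Q\right)\right) \left(6 + Q\right) = \left(Q + \left(9 + 16 Q\right)\right) \left(6 + Q\right) = \left(9 + 17 Q\right) \left(6 + Q\right) = \left(6 + Q\right) \left(9 + 17 Q\right)$)
$J{\left(h \right)} = 770 h$ ($J{\left(h \right)} = \left(54 + 17 \cdot 4^{2} + 111 \cdot 4\right) h = \left(54 + 17 \cdot 16 + 444\right) h = \left(54 + 272 + 444\right) h = 770 h$)
$J{\left(-9 \right)} 40 + 45 = 770 \left(-9\right) 40 + 45 = \left(-6930\right) 40 + 45 = -277200 + 45 = -277155$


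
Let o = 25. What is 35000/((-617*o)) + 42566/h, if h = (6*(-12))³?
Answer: -274405211/115147008 ≈ -2.3831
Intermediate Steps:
h = -373248 (h = (-72)³ = -373248)
35000/((-617*o)) + 42566/h = 35000/((-617*25)) + 42566/(-373248) = 35000/(-15425) + 42566*(-1/373248) = 35000*(-1/15425) - 21283/186624 = -1400/617 - 21283/186624 = -274405211/115147008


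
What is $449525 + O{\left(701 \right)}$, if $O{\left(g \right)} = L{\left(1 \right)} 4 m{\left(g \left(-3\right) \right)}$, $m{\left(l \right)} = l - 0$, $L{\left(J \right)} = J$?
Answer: $441113$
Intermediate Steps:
$m{\left(l \right)} = l$ ($m{\left(l \right)} = l + 0 = l$)
$O{\left(g \right)} = - 12 g$ ($O{\left(g \right)} = 1 \cdot 4 g \left(-3\right) = 4 \left(- 3 g\right) = - 12 g$)
$449525 + O{\left(701 \right)} = 449525 - 8412 = 441113$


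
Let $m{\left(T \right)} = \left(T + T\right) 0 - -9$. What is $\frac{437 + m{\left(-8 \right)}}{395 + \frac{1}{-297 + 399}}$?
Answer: $\frac{45492}{40291} \approx 1.1291$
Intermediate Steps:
$m{\left(T \right)} = 9$ ($m{\left(T \right)} = 2 T 0 + 9 = 0 + 9 = 9$)
$\frac{437 + m{\left(-8 \right)}}{395 + \frac{1}{-297 + 399}} = \frac{437 + 9}{395 + \frac{1}{-297 + 399}} = \frac{446}{395 + \frac{1}{102}} = \frac{446}{\frac{40291}{102}} = 446 \cdot \frac{102}{40291} = \frac{45492}{40291}$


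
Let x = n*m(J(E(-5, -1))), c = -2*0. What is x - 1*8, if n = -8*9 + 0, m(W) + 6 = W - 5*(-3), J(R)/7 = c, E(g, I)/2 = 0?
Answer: -656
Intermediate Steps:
c = 0
E(g, I) = 0 (E(g, I) = 2*0 = 0)
J(R) = 0 (J(R) = 7*0 = 0)
m(W) = 9 + W (m(W) = -6 + (W - 5*(-3)) = -6 + (W + 15) = -6 + (15 + W) = 9 + W)
n = -72 (n = -72 + 0 = -72)
x = -648 (x = -72*(9 + 0) = -72*9 = -648)
x - 1*8 = -648 - 1*8 = -648 - 8 = -656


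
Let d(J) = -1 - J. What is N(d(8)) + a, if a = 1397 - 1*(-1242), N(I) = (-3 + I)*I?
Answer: 2747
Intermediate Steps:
N(I) = I*(-3 + I)
a = 2639 (a = 1397 + 1242 = 2639)
N(d(8)) + a = (-1 - 1*8)*(-3 + (-1 - 1*8)) + 2639 = (-1 - 8)*(-3 + (-1 - 8)) + 2639 = -9*(-3 - 9) + 2639 = -9*(-12) + 2639 = 108 + 2639 = 2747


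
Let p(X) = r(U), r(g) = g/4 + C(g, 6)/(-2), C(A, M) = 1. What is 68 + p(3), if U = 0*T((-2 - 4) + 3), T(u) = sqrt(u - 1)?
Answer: 135/2 ≈ 67.500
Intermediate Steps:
T(u) = sqrt(-1 + u)
U = 0 (U = 0*sqrt(-1 + ((-2 - 4) + 3)) = 0*sqrt(-1 + (-6 + 3)) = 0*sqrt(-1 - 3) = 0*sqrt(-4) = 0*(2*I) = 0)
r(g) = -1/2 + g/4 (r(g) = g/4 + 1/(-2) = g*(1/4) + 1*(-1/2) = g/4 - 1/2 = -1/2 + g/4)
p(X) = -1/2 (p(X) = -1/2 + (1/4)*0 = -1/2 + 0 = -1/2)
68 + p(3) = 68 - 1/2 = 135/2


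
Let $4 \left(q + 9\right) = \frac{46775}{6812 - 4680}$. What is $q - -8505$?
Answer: $\frac{72500663}{8528} \approx 8501.5$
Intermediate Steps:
$q = - \frac{29977}{8528}$ ($q = -9 + \frac{46775 \frac{1}{6812 - 4680}}{4} = -9 + \frac{46775 \cdot \frac{1}{2132}}{4} = -9 + \frac{1}{4} \cdot \frac{46775}{2132} = -9 + \frac{46775}{8528} = - \frac{29977}{8528} \approx -3.5151$)
$q - -8505 = - \frac{29977}{8528} - -8505 = - \frac{29977}{8528} + 8505 = \frac{72500663}{8528}$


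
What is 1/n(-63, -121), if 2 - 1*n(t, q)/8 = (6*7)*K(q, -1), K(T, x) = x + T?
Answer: 1/41008 ≈ 2.4385e-5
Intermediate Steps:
K(T, x) = T + x
n(t, q) = 352 - 336*q (n(t, q) = 16 - 8*6*7*(q - 1) = 16 - 336*(-1 + q) = 16 - 8*(-42 + 42*q) = 16 + (336 - 336*q) = 352 - 336*q)
1/n(-63, -121) = 1/(352 - 336*(-121)) = 1/(352 + 40656) = 1/41008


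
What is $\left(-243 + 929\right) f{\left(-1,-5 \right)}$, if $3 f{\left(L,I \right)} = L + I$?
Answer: $-1372$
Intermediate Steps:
$f{\left(L,I \right)} = \frac{I}{3} + \frac{L}{3}$ ($f{\left(L,I \right)} = \frac{L + I}{3} = \frac{I + L}{3} = \frac{I}{3} + \frac{L}{3}$)
$\left(-243 + 929\right) f{\left(-1,-5 \right)} = \left(-243 + 929\right) \left(\frac{1}{3} \left(-5\right) + \frac{1}{3} \left(-1\right)\right) = 686 \left(- \frac{5}{3} - \frac{1}{3}\right) = 686 \left(-2\right) = -1372$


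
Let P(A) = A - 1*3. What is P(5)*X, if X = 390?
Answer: 780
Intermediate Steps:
P(A) = -3 + A (P(A) = A - 3 = -3 + A)
P(5)*X = (-3 + 5)*390 = 2*390 = 780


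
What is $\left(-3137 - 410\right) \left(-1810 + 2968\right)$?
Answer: $-4107426$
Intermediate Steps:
$\left(-3137 - 410\right) \left(-1810 + 2968\right) = \left(-3547\right) 1158 = -4107426$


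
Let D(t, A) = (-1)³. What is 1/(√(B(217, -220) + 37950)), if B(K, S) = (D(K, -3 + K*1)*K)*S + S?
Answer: √85470/85470 ≈ 0.0034205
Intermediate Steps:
D(t, A) = -1
B(K, S) = S - K*S (B(K, S) = (-K)*S + S = -K*S + S = S - K*S)
1/(√(B(217, -220) + 37950)) = 1/(√(-220*(1 - 1*217) + 37950)) = 1/(√(-220*(1 - 217) + 37950)) = 1/(√(-220*(-216) + 37950)) = 1/(√(47520 + 37950)) = 1/(√85470) = √85470/85470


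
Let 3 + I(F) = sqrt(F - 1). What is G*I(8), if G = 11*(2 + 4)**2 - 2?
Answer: -1182 + 394*sqrt(7) ≈ -139.57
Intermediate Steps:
I(F) = -3 + sqrt(-1 + F) (I(F) = -3 + sqrt(F - 1) = -3 + sqrt(-1 + F))
G = 394 (G = 11*6**2 - 2 = 11*36 - 2 = 396 - 2 = 394)
G*I(8) = 394*(-3 + sqrt(-1 + 8)) = 394*(-3 + sqrt(7)) = -1182 + 394*sqrt(7)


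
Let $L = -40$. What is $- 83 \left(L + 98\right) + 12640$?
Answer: $7826$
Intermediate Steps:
$- 83 \left(L + 98\right) + 12640 = - 83 \left(-40 + 98\right) + 12640 = \left(-83\right) 58 + 12640 = -4814 + 12640 = 7826$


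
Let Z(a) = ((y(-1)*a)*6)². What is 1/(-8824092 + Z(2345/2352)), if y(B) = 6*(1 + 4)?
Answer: -784/6892837503 ≈ -1.1374e-7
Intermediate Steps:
y(B) = 30 (y(B) = 6*5 = 30)
Z(a) = 32400*a² (Z(a) = ((30*a)*6)² = (180*a)² = 32400*a²)
1/(-8824092 + Z(2345/2352)) = 1/(-8824092 + 32400*(2345/2352)²) = 1/(-8824092 + 32400*(2345*(1/2352))²) = 1/(-8824092 + 32400*(335/336)²) = 1/(-8824092 + 32400*(112225/112896)) = 1/(-8824092 + 25250625/784) = 1/(-6892837503/784) = -784/6892837503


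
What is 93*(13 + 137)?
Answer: 13950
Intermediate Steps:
93*(13 + 137) = 93*150 = 13950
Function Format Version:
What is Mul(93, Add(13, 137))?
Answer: 13950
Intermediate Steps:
Mul(93, Add(13, 137)) = Mul(93, 150) = 13950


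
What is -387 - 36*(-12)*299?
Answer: 128781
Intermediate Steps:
-387 - 36*(-12)*299 = -387 + 432*299 = -387 + 129168 = 128781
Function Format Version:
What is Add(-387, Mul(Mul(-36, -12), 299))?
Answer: 128781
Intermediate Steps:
Add(-387, Mul(Mul(-36, -12), 299)) = Add(-387, Mul(432, 299)) = Add(-387, 129168) = 128781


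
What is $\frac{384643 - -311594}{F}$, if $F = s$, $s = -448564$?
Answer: $- \frac{696237}{448564} \approx -1.5521$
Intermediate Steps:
$F = -448564$
$\frac{384643 - -311594}{F} = \frac{384643 - -311594}{-448564} = \left(384643 + 311594\right) \left(- \frac{1}{448564}\right) = 696237 \left(- \frac{1}{448564}\right) = - \frac{696237}{448564}$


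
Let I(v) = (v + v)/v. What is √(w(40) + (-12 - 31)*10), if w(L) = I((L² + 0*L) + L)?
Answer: 2*I*√107 ≈ 20.688*I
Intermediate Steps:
I(v) = 2 (I(v) = (2*v)/v = 2)
w(L) = 2
√(w(40) + (-12 - 31)*10) = √(2 + (-12 - 31)*10) = √(2 - 43*10) = √(2 - 430) = √(-428) = 2*I*√107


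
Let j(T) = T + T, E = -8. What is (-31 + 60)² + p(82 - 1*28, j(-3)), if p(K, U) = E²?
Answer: 905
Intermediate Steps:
j(T) = 2*T
p(K, U) = 64 (p(K, U) = (-8)² = 64)
(-31 + 60)² + p(82 - 1*28, j(-3)) = (-31 + 60)² + 64 = 29² + 64 = 841 + 64 = 905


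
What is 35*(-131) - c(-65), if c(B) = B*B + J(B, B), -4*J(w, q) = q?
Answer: -35305/4 ≈ -8826.3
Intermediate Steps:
J(w, q) = -q/4
c(B) = B**2 - B/4 (c(B) = B*B - B/4 = B**2 - B/4)
35*(-131) - c(-65) = 35*(-131) - (-65)*(-1/4 - 65) = -4585 - (-65)*(-261)/4 = -4585 - 1*16965/4 = -4585 - 16965/4 = -35305/4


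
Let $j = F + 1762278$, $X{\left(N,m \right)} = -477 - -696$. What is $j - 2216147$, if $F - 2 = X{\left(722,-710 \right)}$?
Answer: $-453648$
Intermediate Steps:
$X{\left(N,m \right)} = 219$ ($X{\left(N,m \right)} = -477 + 696 = 219$)
$F = 221$ ($F = 2 + 219 = 221$)
$j = 1762499$ ($j = 221 + 1762278 = 1762499$)
$j - 2216147 = 1762499 - 2216147 = -453648$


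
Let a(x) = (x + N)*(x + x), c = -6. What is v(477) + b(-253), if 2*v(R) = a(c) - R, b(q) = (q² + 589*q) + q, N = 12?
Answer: -171071/2 ≈ -85536.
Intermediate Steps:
a(x) = 2*x*(12 + x) (a(x) = (x + 12)*(x + x) = (12 + x)*(2*x) = 2*x*(12 + x))
b(q) = q² + 590*q
v(R) = -36 - R/2 (v(R) = (2*(-6)*(12 - 6) - R)/2 = (2*(-6)*6 - R)/2 = (-72 - R)/2 = -36 - R/2)
v(477) + b(-253) = (-36 - ½*477) - 253*(590 - 253) = (-36 - 477/2) - 253*337 = -549/2 - 85261 = -171071/2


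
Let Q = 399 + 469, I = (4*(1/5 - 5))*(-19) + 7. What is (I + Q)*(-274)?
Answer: -1698526/5 ≈ -3.3971e+5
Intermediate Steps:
I = 1859/5 (I = (4*(1/5 - 5))*(-19) + 7 = (4*(-24/5))*(-19) + 7 = -96/5*(-19) + 7 = 1824/5 + 7 = 1859/5 ≈ 371.80)
Q = 868
(I + Q)*(-274) = (1859/5 + 868)*(-274) = (6199/5)*(-274) = -1698526/5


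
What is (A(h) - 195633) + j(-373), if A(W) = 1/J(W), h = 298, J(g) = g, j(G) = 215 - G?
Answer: -58123409/298 ≈ -1.9505e+5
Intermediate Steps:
A(W) = 1/W
(A(h) - 195633) + j(-373) = (1/298 - 195633) + (215 - 1*(-373)) = (1/298 - 195633) + (215 + 373) = -58298633/298 + 588 = -58123409/298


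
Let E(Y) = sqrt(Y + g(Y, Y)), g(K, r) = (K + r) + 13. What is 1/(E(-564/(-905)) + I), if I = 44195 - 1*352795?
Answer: -279283000/86186733786543 - sqrt(12178585)/86186733786543 ≈ -3.2405e-6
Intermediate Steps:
g(K, r) = 13 + K + r
I = -308600 (I = 44195 - 352795 = -308600)
E(Y) = sqrt(13 + 3*Y) (E(Y) = sqrt(Y + (13 + Y + Y)) = sqrt(Y + (13 + 2*Y)) = sqrt(13 + 3*Y))
1/(E(-564/(-905)) + I) = 1/(sqrt(13 + 3*(-564/(-905))) - 308600) = 1/(sqrt(13 + 3*(-564*(-1/905))) - 308600) = 1/(sqrt(13 + 3*(564/905)) - 308600) = 1/(sqrt(13 + 1692/905) - 308600) = 1/(sqrt(13457/905) - 308600) = 1/(sqrt(12178585)/905 - 308600) = 1/(-308600 + sqrt(12178585)/905)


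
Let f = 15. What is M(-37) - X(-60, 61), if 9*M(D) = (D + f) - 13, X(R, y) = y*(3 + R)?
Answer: 31258/9 ≈ 3473.1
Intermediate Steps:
M(D) = 2/9 + D/9 (M(D) = ((D + 15) - 13)/9 = ((15 + D) - 13)/9 = (2 + D)/9 = 2/9 + D/9)
M(-37) - X(-60, 61) = (2/9 + (⅑)*(-37)) - 61*(3 - 60) = (2/9 - 37/9) - 61*(-57) = -35/9 - 1*(-3477) = -35/9 + 3477 = 31258/9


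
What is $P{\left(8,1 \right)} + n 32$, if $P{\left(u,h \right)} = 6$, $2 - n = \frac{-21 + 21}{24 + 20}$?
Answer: $70$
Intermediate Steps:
$n = 2$ ($n = 2 - \frac{-21 + 21}{24 + 20} = 2 - \frac{0}{44} = 2 - 0 \cdot \frac{1}{44} = 2 - 0 = 2 + 0 = 2$)
$P{\left(8,1 \right)} + n 32 = 6 + 2 \cdot 32 = 6 + 64 = 70$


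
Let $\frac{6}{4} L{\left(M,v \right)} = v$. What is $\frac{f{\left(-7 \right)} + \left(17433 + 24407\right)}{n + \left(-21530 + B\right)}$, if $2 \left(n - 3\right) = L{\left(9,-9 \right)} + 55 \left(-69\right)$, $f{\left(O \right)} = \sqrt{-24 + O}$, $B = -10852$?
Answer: $- \frac{83680}{68559} - \frac{2 i \sqrt{31}}{68559} \approx -1.2206 - 0.00016242 i$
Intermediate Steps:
$L{\left(M,v \right)} = \frac{2 v}{3}$
$n = - \frac{3795}{2}$ ($n = 3 + \frac{\frac{2}{3} \left(-9\right) + 55 \left(-69\right)}{2} = 3 + \frac{-6 - 3795}{2} = 3 + \frac{1}{2} \left(-3801\right) = 3 - \frac{3801}{2} = - \frac{3795}{2} \approx -1897.5$)
$\frac{f{\left(-7 \right)} + \left(17433 + 24407\right)}{n + \left(-21530 + B\right)} = \frac{\sqrt{-24 - 7} + \left(17433 + 24407\right)}{- \frac{3795}{2} - 32382} = \frac{\sqrt{-31} + 41840}{- \frac{3795}{2} - 32382} = \frac{i \sqrt{31} + 41840}{- \frac{68559}{2}} = \left(41840 + i \sqrt{31}\right) \left(- \frac{2}{68559}\right) = - \frac{83680}{68559} - \frac{2 i \sqrt{31}}{68559}$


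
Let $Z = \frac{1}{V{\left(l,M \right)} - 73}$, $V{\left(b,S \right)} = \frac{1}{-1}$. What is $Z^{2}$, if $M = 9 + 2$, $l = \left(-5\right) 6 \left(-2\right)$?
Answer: $\frac{1}{5476} \approx 0.00018262$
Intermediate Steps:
$l = 60$ ($l = \left(-30\right) \left(-2\right) = 60$)
$M = 11$
$V{\left(b,S \right)} = -1$
$Z = - \frac{1}{74}$ ($Z = \frac{1}{-1 - 73} = \frac{1}{-74} = - \frac{1}{74} \approx -0.013514$)
$Z^{2} = \left(- \frac{1}{74}\right)^{2} = \frac{1}{5476}$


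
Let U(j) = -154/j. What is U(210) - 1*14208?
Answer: -213131/15 ≈ -14209.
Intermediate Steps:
U(210) - 1*14208 = -154/210 - 1*14208 = -154*1/210 - 14208 = -11/15 - 14208 = -213131/15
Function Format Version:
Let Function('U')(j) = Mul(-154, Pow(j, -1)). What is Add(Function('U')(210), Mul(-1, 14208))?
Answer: Rational(-213131, 15) ≈ -14209.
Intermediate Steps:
Add(Function('U')(210), Mul(-1, 14208)) = Add(Mul(-154, Pow(210, -1)), Mul(-1, 14208)) = Add(Mul(-154, Rational(1, 210)), -14208) = Add(Rational(-11, 15), -14208) = Rational(-213131, 15)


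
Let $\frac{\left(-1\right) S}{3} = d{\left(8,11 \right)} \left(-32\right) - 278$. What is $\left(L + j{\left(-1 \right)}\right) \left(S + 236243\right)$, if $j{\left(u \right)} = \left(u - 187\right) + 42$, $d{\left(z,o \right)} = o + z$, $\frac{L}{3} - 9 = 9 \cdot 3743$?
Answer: $24115144742$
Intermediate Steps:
$L = 101088$ ($L = 27 + 3 \cdot 9 \cdot 3743 = 27 + 3 \cdot 33687 = 27 + 101061 = 101088$)
$j{\left(u \right)} = -145 + u$ ($j{\left(u \right)} = \left(-187 + u\right) + 42 = -145 + u$)
$S = 2658$ ($S = - 3 \left(\left(11 + 8\right) \left(-32\right) - 278\right) = - 3 \left(19 \left(-32\right) - 278\right) = - 3 \left(-608 - 278\right) = \left(-3\right) \left(-886\right) = 2658$)
$\left(L + j{\left(-1 \right)}\right) \left(S + 236243\right) = \left(101088 - 146\right) \left(2658 + 236243\right) = \left(101088 - 146\right) 238901 = 100942 \cdot 238901 = 24115144742$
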